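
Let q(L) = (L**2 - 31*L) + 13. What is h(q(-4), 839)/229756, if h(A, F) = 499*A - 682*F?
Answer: -495851/229756 ≈ -2.1582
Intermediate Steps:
q(L) = 13 + L**2 - 31*L
h(A, F) = -682*F + 499*A
h(q(-4), 839)/229756 = (-682*839 + 499*(13 + (-4)**2 - 31*(-4)))/229756 = (-572198 + 499*(13 + 16 + 124))*(1/229756) = (-572198 + 499*153)*(1/229756) = (-572198 + 76347)*(1/229756) = -495851*1/229756 = -495851/229756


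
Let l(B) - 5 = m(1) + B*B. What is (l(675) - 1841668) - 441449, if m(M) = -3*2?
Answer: -1827493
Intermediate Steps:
m(M) = -6
l(B) = -1 + B² (l(B) = 5 + (-6 + B*B) = 5 + (-6 + B²) = -1 + B²)
(l(675) - 1841668) - 441449 = ((-1 + 675²) - 1841668) - 441449 = ((-1 + 455625) - 1841668) - 441449 = (455624 - 1841668) - 441449 = -1386044 - 441449 = -1827493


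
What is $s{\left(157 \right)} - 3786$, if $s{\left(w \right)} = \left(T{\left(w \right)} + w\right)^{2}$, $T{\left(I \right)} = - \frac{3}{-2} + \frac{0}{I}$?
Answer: $\frac{85345}{4} \approx 21336.0$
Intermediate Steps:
$T{\left(I \right)} = \frac{3}{2}$ ($T{\left(I \right)} = \left(-3\right) \left(- \frac{1}{2}\right) + 0 = \frac{3}{2} + 0 = \frac{3}{2}$)
$s{\left(w \right)} = \left(\frac{3}{2} + w\right)^{2}$
$s{\left(157 \right)} - 3786 = \frac{\left(3 + 2 \cdot 157\right)^{2}}{4} - 3786 = \frac{\left(3 + 314\right)^{2}}{4} - 3786 = \frac{317^{2}}{4} - 3786 = \frac{1}{4} \cdot 100489 - 3786 = \frac{100489}{4} - 3786 = \frac{85345}{4}$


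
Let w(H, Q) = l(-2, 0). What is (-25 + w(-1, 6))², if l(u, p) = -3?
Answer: 784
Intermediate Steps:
w(H, Q) = -3
(-25 + w(-1, 6))² = (-25 - 3)² = (-28)² = 784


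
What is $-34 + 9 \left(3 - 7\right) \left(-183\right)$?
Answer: $6554$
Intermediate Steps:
$-34 + 9 \left(3 - 7\right) \left(-183\right) = -34 + 9 \left(-4\right) \left(-183\right) = -34 - -6588 = -34 + 6588 = 6554$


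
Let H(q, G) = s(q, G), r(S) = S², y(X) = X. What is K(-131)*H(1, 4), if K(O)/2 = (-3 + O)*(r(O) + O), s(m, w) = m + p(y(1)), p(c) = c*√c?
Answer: -9128080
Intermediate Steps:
p(c) = c^(3/2)
s(m, w) = 1 + m (s(m, w) = m + 1^(3/2) = m + 1 = 1 + m)
H(q, G) = 1 + q
K(O) = 2*(-3 + O)*(O + O²) (K(O) = 2*((-3 + O)*(O² + O)) = 2*((-3 + O)*(O + O²)) = 2*(-3 + O)*(O + O²))
K(-131)*H(1, 4) = (2*(-131)*(-3 + (-131)² - 2*(-131)))*(1 + 1) = (2*(-131)*(-3 + 17161 + 262))*2 = (2*(-131)*17420)*2 = -4564040*2 = -9128080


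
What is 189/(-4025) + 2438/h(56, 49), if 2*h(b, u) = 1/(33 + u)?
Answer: 229903373/575 ≈ 3.9983e+5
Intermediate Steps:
h(b, u) = 1/(2*(33 + u))
189/(-4025) + 2438/h(56, 49) = 189/(-4025) + 2438/((1/(2*(33 + 49)))) = 189*(-1/4025) + 2438/(((½)/82)) = -27/575 + 2438/(((½)*(1/82))) = -27/575 + 2438/(1/164) = -27/575 + 2438*164 = -27/575 + 399832 = 229903373/575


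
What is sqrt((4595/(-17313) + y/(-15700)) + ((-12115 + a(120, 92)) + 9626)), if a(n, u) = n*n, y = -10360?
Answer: sqrt(2200121062982321370)/13590705 ≈ 109.14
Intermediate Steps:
a(n, u) = n**2
sqrt((4595/(-17313) + y/(-15700)) + ((-12115 + a(120, 92)) + 9626)) = sqrt((4595/(-17313) - 10360/(-15700)) + ((-12115 + 120**2) + 9626)) = sqrt((4595*(-1/17313) - 10360*(-1/15700)) + ((-12115 + 14400) + 9626)) = sqrt((-4595/17313 + 518/785) + (2285 + 9626)) = sqrt(5361059/13590705 + 11911) = sqrt(161884248314/13590705) = sqrt(2200121062982321370)/13590705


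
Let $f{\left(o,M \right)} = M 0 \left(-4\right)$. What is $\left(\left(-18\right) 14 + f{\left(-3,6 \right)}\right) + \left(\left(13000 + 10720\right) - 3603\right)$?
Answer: $19865$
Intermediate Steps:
$f{\left(o,M \right)} = 0$ ($f{\left(o,M \right)} = 0 \left(-4\right) = 0$)
$\left(\left(-18\right) 14 + f{\left(-3,6 \right)}\right) + \left(\left(13000 + 10720\right) - 3603\right) = \left(\left(-18\right) 14 + 0\right) + \left(\left(13000 + 10720\right) - 3603\right) = \left(-252 + 0\right) + \left(23720 - 3603\right) = -252 + 20117 = 19865$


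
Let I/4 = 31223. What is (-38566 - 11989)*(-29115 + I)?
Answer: -4842006235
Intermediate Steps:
I = 124892 (I = 4*31223 = 124892)
(-38566 - 11989)*(-29115 + I) = (-38566 - 11989)*(-29115 + 124892) = -50555*95777 = -4842006235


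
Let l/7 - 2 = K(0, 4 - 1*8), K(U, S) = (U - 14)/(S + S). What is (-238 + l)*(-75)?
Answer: 63525/4 ≈ 15881.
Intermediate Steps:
K(U, S) = (-14 + U)/(2*S) (K(U, S) = (-14 + U)/((2*S)) = (-14 + U)*(1/(2*S)) = (-14 + U)/(2*S))
l = 105/4 (l = 14 + 7*((-14 + 0)/(2*(4 - 1*8))) = 14 + 7*((½)*(-14)/(4 - 8)) = 14 + 7*((½)*(-14)/(-4)) = 14 + 7*((½)*(-¼)*(-14)) = 14 + 7*(7/4) = 14 + 49/4 = 105/4 ≈ 26.250)
(-238 + l)*(-75) = (-238 + 105/4)*(-75) = -847/4*(-75) = 63525/4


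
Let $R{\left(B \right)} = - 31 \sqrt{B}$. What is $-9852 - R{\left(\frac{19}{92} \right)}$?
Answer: $-9852 + \frac{31 \sqrt{437}}{46} \approx -9837.9$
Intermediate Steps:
$-9852 - R{\left(\frac{19}{92} \right)} = -9852 - - 31 \sqrt{\frac{19}{92}} = -9852 - - 31 \frac{\sqrt{437}}{46} = -9852 - - \frac{31 \sqrt{437}}{46} = -9852 + \frac{31 \sqrt{437}}{46}$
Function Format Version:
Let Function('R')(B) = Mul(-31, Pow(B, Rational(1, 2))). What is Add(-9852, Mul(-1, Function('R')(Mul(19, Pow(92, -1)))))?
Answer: Add(-9852, Mul(Rational(31, 46), Pow(437, Rational(1, 2)))) ≈ -9837.9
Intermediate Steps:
Add(-9852, Mul(-1, Function('R')(Mul(19, Pow(92, -1))))) = Add(-9852, Mul(-1, Mul(-31, Pow(Mul(19, Pow(92, -1)), Rational(1, 2))))) = Add(-9852, Mul(-1, Mul(-31, Pow(Mul(19, Rational(1, 92)), Rational(1, 2))))) = Add(-9852, Mul(-1, Mul(-31, Pow(Rational(19, 92), Rational(1, 2))))) = Add(-9852, Mul(-1, Mul(-31, Mul(Rational(1, 46), Pow(437, Rational(1, 2)))))) = Add(-9852, Mul(-1, Mul(Rational(-31, 46), Pow(437, Rational(1, 2))))) = Add(-9852, Mul(Rational(31, 46), Pow(437, Rational(1, 2))))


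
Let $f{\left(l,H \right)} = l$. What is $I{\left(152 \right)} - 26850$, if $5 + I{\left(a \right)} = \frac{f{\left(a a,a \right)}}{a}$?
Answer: $-26703$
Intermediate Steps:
$I{\left(a \right)} = -5 + a$ ($I{\left(a \right)} = -5 + \frac{a a}{a} = -5 + \frac{a^{2}}{a} = -5 + a$)
$I{\left(152 \right)} - 26850 = \left(-5 + 152\right) - 26850 = 147 - 26850 = -26703$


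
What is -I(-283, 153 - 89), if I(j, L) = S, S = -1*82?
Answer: 82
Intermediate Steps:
S = -82
I(j, L) = -82
-I(-283, 153 - 89) = -1*(-82) = 82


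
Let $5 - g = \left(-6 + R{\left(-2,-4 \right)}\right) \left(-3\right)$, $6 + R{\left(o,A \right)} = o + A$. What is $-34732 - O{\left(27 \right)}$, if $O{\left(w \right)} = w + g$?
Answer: $-34710$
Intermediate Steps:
$R{\left(o,A \right)} = -6 + A + o$ ($R{\left(o,A \right)} = -6 + \left(o + A\right) = -6 + \left(A + o\right) = -6 + A + o$)
$g = -49$ ($g = 5 - \left(-6 - 12\right) \left(-3\right) = 5 - \left(-18\right) \left(-3\right) = 5 - 54 = -49$)
$O{\left(w \right)} = -49 + w$ ($O{\left(w \right)} = w - 49 = -49 + w$)
$-34732 - O{\left(27 \right)} = -34732 - \left(-49 + 27\right) = -34732 - -22 = -34732 + 22 = -34710$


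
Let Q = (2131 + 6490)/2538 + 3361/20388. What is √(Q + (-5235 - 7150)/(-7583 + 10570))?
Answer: I*√10777447339574063889/4293376398 ≈ 0.76464*I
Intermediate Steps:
Q = 30715861/8624124 (Q = 8621*(1/2538) + 3361*(1/20388) = 8621/2538 + 3361/20388 = 30715861/8624124 ≈ 3.5616)
√(Q + (-5235 - 7150)/(-7583 + 10570)) = √(30715861/8624124 + (-5235 - 7150)/(-7583 + 10570)) = √(30715861/8624124 - 12385/2987) = √(-15061498933/25760258388) = I*√10777447339574063889/4293376398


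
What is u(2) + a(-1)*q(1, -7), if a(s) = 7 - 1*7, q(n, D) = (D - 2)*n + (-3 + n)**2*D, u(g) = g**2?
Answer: 4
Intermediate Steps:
q(n, D) = D*(-3 + n)**2 + n*(-2 + D) (q(n, D) = (-2 + D)*n + D*(-3 + n)**2 = n*(-2 + D) + D*(-3 + n)**2 = D*(-3 + n)**2 + n*(-2 + D))
a(s) = 0 (a(s) = 7 - 7 = 0)
u(2) + a(-1)*q(1, -7) = 2**2 + 0*(-2*1 - 7*1 - 7*(-3 + 1)**2) = 4 + 0*(-2 - 7 - 7*(-2)**2) = 4 + 0*(-2 - 7 - 7*4) = 4 + 0*(-2 - 7 - 28) = 4 + 0*(-37) = 4 + 0 = 4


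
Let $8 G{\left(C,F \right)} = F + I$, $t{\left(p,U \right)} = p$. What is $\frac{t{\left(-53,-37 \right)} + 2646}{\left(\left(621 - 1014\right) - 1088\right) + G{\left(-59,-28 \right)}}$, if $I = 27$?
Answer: $- \frac{20744}{11849} \approx -1.7507$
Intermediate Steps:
$G{\left(C,F \right)} = \frac{27}{8} + \frac{F}{8}$ ($G{\left(C,F \right)} = \frac{F + 27}{8} = \frac{27 + F}{8} = \frac{27}{8} + \frac{F}{8}$)
$\frac{t{\left(-53,-37 \right)} + 2646}{\left(\left(621 - 1014\right) - 1088\right) + G{\left(-59,-28 \right)}} = \frac{-53 + 2646}{\left(\left(621 - 1014\right) - 1088\right) + \left(\frac{27}{8} + \frac{1}{8} \left(-28\right)\right)} = \frac{2593}{\left(-393 - 1088\right) + \left(\frac{27}{8} - \frac{7}{2}\right)} = \frac{2593}{-1481 - \frac{1}{8}} = \frac{2593}{- \frac{11849}{8}} = 2593 \left(- \frac{8}{11849}\right) = - \frac{20744}{11849}$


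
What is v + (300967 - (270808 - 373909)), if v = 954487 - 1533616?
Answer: -175061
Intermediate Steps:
v = -579129
v + (300967 - (270808 - 373909)) = -579129 + (300967 - (270808 - 373909)) = -579129 + (300967 - 1*(-103101)) = -579129 + (300967 + 103101) = -579129 + 404068 = -175061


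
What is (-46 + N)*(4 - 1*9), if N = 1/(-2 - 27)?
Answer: 6675/29 ≈ 230.17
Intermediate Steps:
N = -1/29 (N = 1/(-29) = -1/29 ≈ -0.034483)
(-46 + N)*(4 - 1*9) = (-46 - 1/29)*(4 - 1*9) = -1335*(4 - 9)/29 = -1335/29*(-5) = 6675/29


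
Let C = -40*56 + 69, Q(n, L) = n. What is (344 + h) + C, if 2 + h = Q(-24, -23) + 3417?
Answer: 1564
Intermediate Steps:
C = -2171 (C = -2240 + 69 = -2171)
h = 3391 (h = -2 + (-24 + 3417) = -2 + 3393 = 3391)
(344 + h) + C = (344 + 3391) - 2171 = 3735 - 2171 = 1564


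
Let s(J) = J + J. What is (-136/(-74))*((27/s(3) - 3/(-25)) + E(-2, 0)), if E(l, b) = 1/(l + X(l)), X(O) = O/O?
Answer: 6154/925 ≈ 6.6530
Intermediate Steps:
X(O) = 1
s(J) = 2*J
E(l, b) = 1/(1 + l) (E(l, b) = 1/(l + 1) = 1/(1 + l))
(-136/(-74))*((27/s(3) - 3/(-25)) + E(-2, 0)) = (-136/(-74))*((27/((2*3)) - 3/(-25)) + 1/(1 - 2)) = (-136*(-1/74))*((27/6 - 3*(-1/25)) + 1/(-1)) = 68*((27*(1/6) + 3/25) - 1)/37 = 68*((9/2 + 3/25) - 1)/37 = 68*(231/50 - 1)/37 = (68/37)*(181/50) = 6154/925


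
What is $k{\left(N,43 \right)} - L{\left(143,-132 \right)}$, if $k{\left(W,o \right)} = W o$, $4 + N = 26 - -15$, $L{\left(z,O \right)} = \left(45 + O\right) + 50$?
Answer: $1628$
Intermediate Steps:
$L{\left(z,O \right)} = 95 + O$
$N = 37$ ($N = -4 + \left(26 - -15\right) = -4 + \left(26 + 15\right) = -4 + 41 = 37$)
$k{\left(N,43 \right)} - L{\left(143,-132 \right)} = 37 \cdot 43 - \left(95 - 132\right) = 1591 - -37 = 1591 + 37 = 1628$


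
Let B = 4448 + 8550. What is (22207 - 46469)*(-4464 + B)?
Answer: -207051908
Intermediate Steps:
B = 12998
(22207 - 46469)*(-4464 + B) = (22207 - 46469)*(-4464 + 12998) = -24262*8534 = -207051908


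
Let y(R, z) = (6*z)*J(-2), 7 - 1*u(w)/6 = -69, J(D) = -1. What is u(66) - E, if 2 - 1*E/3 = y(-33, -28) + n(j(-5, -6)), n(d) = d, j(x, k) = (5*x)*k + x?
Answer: 1389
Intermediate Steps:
u(w) = 456 (u(w) = 42 - 6*(-69) = 42 + 414 = 456)
j(x, k) = x + 5*k*x (j(x, k) = 5*k*x + x = x + 5*k*x)
y(R, z) = -6*z (y(R, z) = (6*z)*(-1) = -6*z)
E = -933 (E = 6 - 3*(-6*(-28) - 5*(1 + 5*(-6))) = 6 - 3*(168 - 5*(1 - 30)) = 6 - 3*(168 - 5*(-29)) = 6 - 3*(168 + 145) = 6 - 3*313 = 6 - 939 = -933)
u(66) - E = 456 - 1*(-933) = 456 + 933 = 1389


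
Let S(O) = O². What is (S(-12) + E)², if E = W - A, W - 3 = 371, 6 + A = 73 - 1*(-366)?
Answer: 7225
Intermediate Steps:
A = 433 (A = -6 + (73 - 1*(-366)) = -6 + (73 + 366) = -6 + 439 = 433)
W = 374 (W = 3 + 371 = 374)
E = -59 (E = 374 - 1*433 = 374 - 433 = -59)
(S(-12) + E)² = ((-12)² - 59)² = (144 - 59)² = 85² = 7225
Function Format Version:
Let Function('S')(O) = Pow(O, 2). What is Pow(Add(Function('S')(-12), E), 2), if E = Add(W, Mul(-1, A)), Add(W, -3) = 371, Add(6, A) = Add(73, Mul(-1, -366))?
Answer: 7225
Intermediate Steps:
A = 433 (A = Add(-6, Add(73, Mul(-1, -366))) = Add(-6, Add(73, 366)) = Add(-6, 439) = 433)
W = 374 (W = Add(3, 371) = 374)
E = -59 (E = Add(374, Mul(-1, 433)) = Add(374, -433) = -59)
Pow(Add(Function('S')(-12), E), 2) = Pow(Add(Pow(-12, 2), -59), 2) = Pow(Add(144, -59), 2) = Pow(85, 2) = 7225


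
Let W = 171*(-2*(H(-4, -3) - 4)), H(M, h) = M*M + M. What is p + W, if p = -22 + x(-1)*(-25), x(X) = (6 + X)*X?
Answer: -2633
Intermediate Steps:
H(M, h) = M + M**2 (H(M, h) = M**2 + M = M + M**2)
x(X) = X*(6 + X)
p = 103 (p = -22 - (6 - 1)*(-25) = -22 - 1*5*(-25) = -22 - 5*(-25) = -22 + 125 = 103)
W = -2736 (W = 171*(-2*(-4*(1 - 4) - 4)) = 171*(-2*(-4*(-3) - 4)) = 171*(-2*(12 - 4)) = 171*(-2*8) = 171*(-16) = -2736)
p + W = 103 - 2736 = -2633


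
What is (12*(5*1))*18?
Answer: 1080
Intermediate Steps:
(12*(5*1))*18 = (12*5)*18 = 60*18 = 1080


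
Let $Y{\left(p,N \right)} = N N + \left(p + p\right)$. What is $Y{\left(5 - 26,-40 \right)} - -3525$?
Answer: $5083$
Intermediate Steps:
$Y{\left(p,N \right)} = N^{2} + 2 p$
$Y{\left(5 - 26,-40 \right)} - -3525 = \left(\left(-40\right)^{2} + 2 \left(5 - 26\right)\right) - -3525 = \left(1600 + 2 \left(-21\right)\right) + 3525 = \left(1600 - 42\right) + 3525 = 1558 + 3525 = 5083$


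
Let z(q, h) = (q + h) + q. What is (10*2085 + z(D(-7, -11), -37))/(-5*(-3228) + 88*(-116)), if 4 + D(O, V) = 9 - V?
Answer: 20845/5932 ≈ 3.5140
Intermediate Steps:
D(O, V) = 5 - V (D(O, V) = -4 + (9 - V) = 5 - V)
z(q, h) = h + 2*q (z(q, h) = (h + q) + q = h + 2*q)
(10*2085 + z(D(-7, -11), -37))/(-5*(-3228) + 88*(-116)) = (10*2085 + (-37 + 2*(5 - 1*(-11))))/(-5*(-3228) + 88*(-116)) = (20850 + (-37 + 2*(5 + 11)))/(16140 - 10208) = (20850 + (-37 + 2*16))/5932 = (20850 + (-37 + 32))*(1/5932) = (20850 - 5)*(1/5932) = 20845*(1/5932) = 20845/5932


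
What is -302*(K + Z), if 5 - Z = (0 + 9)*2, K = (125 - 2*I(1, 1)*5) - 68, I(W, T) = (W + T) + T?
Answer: -4228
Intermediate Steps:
I(W, T) = W + 2*T (I(W, T) = (T + W) + T = W + 2*T)
K = 27 (K = (125 - 2*(1 + 2*1)*5) - 68 = (125 - 2*(1 + 2)*5) - 68 = (125 - 2*3*5) - 68 = (125 - 6*5) - 68 = (125 - 30) - 68 = 95 - 68 = 27)
Z = -13 (Z = 5 - (0 + 9)*2 = 5 - 9*2 = 5 - 1*18 = 5 - 18 = -13)
-302*(K + Z) = -302*(27 - 13) = -302*14 = -4228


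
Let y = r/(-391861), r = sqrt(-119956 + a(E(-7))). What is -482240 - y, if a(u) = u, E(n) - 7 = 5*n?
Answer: -482240 + 4*I*sqrt(7499)/391861 ≈ -4.8224e+5 + 0.00088395*I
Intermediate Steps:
E(n) = 7 + 5*n
r = 4*I*sqrt(7499) (r = sqrt(-119956 + (7 + 5*(-7))) = sqrt(-119956 + (7 - 35)) = sqrt(-119956 - 28) = sqrt(-119984) = 4*I*sqrt(7499) ≈ 346.39*I)
y = -4*I*sqrt(7499)/391861 (y = (4*I*sqrt(7499))/(-391861) = (4*I*sqrt(7499))*(-1/391861) = -4*I*sqrt(7499)/391861 ≈ -0.00088395*I)
-482240 - y = -482240 - (-4)*I*sqrt(7499)/391861 = -482240 + 4*I*sqrt(7499)/391861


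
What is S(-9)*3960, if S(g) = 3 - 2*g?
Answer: 83160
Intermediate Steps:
S(g) = 3 - 2*g
S(-9)*3960 = (3 - 2*(-9))*3960 = (3 + 18)*3960 = 21*3960 = 83160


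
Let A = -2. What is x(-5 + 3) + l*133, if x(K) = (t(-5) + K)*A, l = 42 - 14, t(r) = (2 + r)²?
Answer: 3710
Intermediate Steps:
l = 28
x(K) = -18 - 2*K (x(K) = ((2 - 5)² + K)*(-2) = ((-3)² + K)*(-2) = (9 + K)*(-2) = -18 - 2*K)
x(-5 + 3) + l*133 = (-18 - 2*(-5 + 3)) + 28*133 = (-18 - 2*(-2)) + 3724 = (-18 + 4) + 3724 = -14 + 3724 = 3710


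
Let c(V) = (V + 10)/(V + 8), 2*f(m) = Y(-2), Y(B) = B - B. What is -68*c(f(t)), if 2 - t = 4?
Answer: -85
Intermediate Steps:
t = -2 (t = 2 - 1*4 = 2 - 4 = -2)
Y(B) = 0
f(m) = 0 (f(m) = (½)*0 = 0)
c(V) = (10 + V)/(8 + V)
-68*c(f(t)) = -68*(10 + 0)/(8 + 0) = -68*10/8 = -17*10/2 = -68*5/4 = -85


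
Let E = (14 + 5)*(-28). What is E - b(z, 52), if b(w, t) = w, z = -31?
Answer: -501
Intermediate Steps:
E = -532 (E = 19*(-28) = -532)
E - b(z, 52) = -532 - 1*(-31) = -532 + 31 = -501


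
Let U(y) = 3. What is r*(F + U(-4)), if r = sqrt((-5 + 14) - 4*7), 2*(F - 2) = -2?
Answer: 4*I*sqrt(19) ≈ 17.436*I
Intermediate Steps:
F = 1 (F = 2 + (1/2)*(-2) = 2 - 1 = 1)
r = I*sqrt(19) (r = sqrt(9 - 28) = sqrt(-19) = I*sqrt(19) ≈ 4.3589*I)
r*(F + U(-4)) = (I*sqrt(19))*(1 + 3) = (I*sqrt(19))*4 = 4*I*sqrt(19)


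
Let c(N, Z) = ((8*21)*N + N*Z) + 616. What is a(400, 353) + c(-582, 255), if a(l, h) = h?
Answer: -245217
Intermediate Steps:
c(N, Z) = 616 + 168*N + N*Z (c(N, Z) = (168*N + N*Z) + 616 = 616 + 168*N + N*Z)
a(400, 353) + c(-582, 255) = 353 + (616 + 168*(-582) - 582*255) = 353 + (616 - 97776 - 148410) = 353 - 245570 = -245217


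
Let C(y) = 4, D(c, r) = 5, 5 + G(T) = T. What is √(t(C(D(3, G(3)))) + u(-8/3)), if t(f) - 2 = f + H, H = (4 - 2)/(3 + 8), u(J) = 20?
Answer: 12*√22/11 ≈ 5.1168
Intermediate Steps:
G(T) = -5 + T
H = 2/11 ≈ 0.18182
t(f) = 24/11 + f (t(f) = 2 + (f + 2/11) = 2 + (2/11 + f) = 24/11 + f)
√(t(C(D(3, G(3)))) + u(-8/3)) = √((24/11 + 4) + 20) = √(68/11 + 20) = √(288/11) = 12*√22/11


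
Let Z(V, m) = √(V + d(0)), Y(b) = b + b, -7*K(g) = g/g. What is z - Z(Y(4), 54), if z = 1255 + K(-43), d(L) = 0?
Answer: 8784/7 - 2*√2 ≈ 1252.0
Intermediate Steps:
K(g) = -⅐ (K(g) = -g/(7*g) = -⅐*1 = -⅐)
Y(b) = 2*b
Z(V, m) = √V (Z(V, m) = √(V + 0) = √V)
z = 8784/7 (z = 1255 - ⅐ = 8784/7 ≈ 1254.9)
z - Z(Y(4), 54) = 8784/7 - √(2*4) = 8784/7 - √8 = 8784/7 - 2*√2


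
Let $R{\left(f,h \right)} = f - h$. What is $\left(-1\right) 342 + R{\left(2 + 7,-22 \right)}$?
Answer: $-311$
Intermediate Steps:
$\left(-1\right) 342 + R{\left(2 + 7,-22 \right)} = \left(-1\right) 342 + \left(\left(2 + 7\right) - -22\right) = -342 + \left(9 + 22\right) = -342 + 31 = -311$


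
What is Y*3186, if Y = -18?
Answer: -57348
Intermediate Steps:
Y*3186 = -18*3186 = -57348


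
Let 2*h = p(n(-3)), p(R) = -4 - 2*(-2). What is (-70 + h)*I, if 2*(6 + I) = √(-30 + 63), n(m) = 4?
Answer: 420 - 35*√33 ≈ 218.94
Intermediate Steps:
I = -6 + √33/2 (I = -6 + √(-30 + 63)/2 = -6 + √33/2 ≈ -3.1277)
p(R) = 0 (p(R) = -4 + 4 = 0)
h = 0 (h = (½)*0 = 0)
(-70 + h)*I = (-70 + 0)*(-6 + √33/2) = -70*(-6 + √33/2) = 420 - 35*√33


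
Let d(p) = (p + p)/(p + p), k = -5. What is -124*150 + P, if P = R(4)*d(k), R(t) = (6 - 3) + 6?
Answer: -18591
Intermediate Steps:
R(t) = 9 (R(t) = 3 + 6 = 9)
d(p) = 1 (d(p) = (2*p)/((2*p)) = (2*p)*(1/(2*p)) = 1)
P = 9 (P = 9*1 = 9)
-124*150 + P = -124*150 + 9 = -18600 + 9 = -18591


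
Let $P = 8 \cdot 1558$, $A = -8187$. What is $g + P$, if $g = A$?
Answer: $4277$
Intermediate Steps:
$g = -8187$
$P = 12464$
$g + P = -8187 + 12464 = 4277$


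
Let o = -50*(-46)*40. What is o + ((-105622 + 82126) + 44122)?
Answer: 112626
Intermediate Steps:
o = 92000 (o = 2300*40 = 92000)
o + ((-105622 + 82126) + 44122) = 92000 + ((-105622 + 82126) + 44122) = 92000 + (-23496 + 44122) = 92000 + 20626 = 112626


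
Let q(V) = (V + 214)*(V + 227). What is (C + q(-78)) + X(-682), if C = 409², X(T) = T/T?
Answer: 187546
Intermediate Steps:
X(T) = 1
C = 167281
q(V) = (214 + V)*(227 + V)
(C + q(-78)) + X(-682) = (167281 + (48578 + (-78)² + 441*(-78))) + 1 = (167281 + (48578 + 6084 - 34398)) + 1 = (167281 + 20264) + 1 = 187545 + 1 = 187546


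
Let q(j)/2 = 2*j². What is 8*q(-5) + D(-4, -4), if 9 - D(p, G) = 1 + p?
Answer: 812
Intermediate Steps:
D(p, G) = 8 - p (D(p, G) = 9 - (1 + p) = 9 + (-1 - p) = 8 - p)
q(j) = 4*j² (q(j) = 2*(2*j²) = 4*j²)
8*q(-5) + D(-4, -4) = 8*(4*(-5)²) + (8 - 1*(-4)) = 8*(4*25) + (8 + 4) = 8*100 + 12 = 800 + 12 = 812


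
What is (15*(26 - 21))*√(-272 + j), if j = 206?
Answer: 75*I*√66 ≈ 609.3*I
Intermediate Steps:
(15*(26 - 21))*√(-272 + j) = (15*(26 - 21))*√(-272 + 206) = (15*5)*√(-66) = 75*(I*√66) = 75*I*√66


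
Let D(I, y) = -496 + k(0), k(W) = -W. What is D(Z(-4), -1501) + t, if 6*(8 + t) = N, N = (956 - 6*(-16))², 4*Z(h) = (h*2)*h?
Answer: 551840/3 ≈ 1.8395e+5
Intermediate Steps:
Z(h) = h²/2 (Z(h) = ((h*2)*h)/4 = ((2*h)*h)/4 = (2*h²)/4 = h²/2)
D(I, y) = -496 (D(I, y) = -496 - 1*0 = -496 + 0 = -496)
N = 1106704 (N = (956 + 96)² = 1052² = 1106704)
t = 553328/3 (t = -8 + (⅙)*1106704 = -8 + 553352/3 = 553328/3 ≈ 1.8444e+5)
D(Z(-4), -1501) + t = -496 + 553328/3 = 551840/3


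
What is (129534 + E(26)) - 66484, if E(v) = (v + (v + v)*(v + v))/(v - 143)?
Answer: 189080/3 ≈ 63027.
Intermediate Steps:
E(v) = (v + 4*v**2)/(-143 + v) (E(v) = (v + (2*v)*(2*v))/(-143 + v) = (v + 4*v**2)/(-143 + v))
(129534 + E(26)) - 66484 = (129534 + 26*(1 + 4*26)/(-143 + 26)) - 66484 = (129534 + 26*(1 + 104)/(-117)) - 66484 = (129534 + 26*(-1/117)*105) - 66484 = (129534 - 70/3) - 66484 = 388532/3 - 66484 = 189080/3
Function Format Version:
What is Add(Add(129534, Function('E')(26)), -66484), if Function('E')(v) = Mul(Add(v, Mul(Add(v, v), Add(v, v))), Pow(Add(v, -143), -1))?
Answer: Rational(189080, 3) ≈ 63027.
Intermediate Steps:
Function('E')(v) = Mul(Pow(Add(-143, v), -1), Add(v, Mul(4, Pow(v, 2)))) (Function('E')(v) = Mul(Add(v, Mul(Mul(2, v), Mul(2, v))), Pow(Add(-143, v), -1)) = Mul(Add(v, Mul(4, Pow(v, 2))), Pow(Add(-143, v), -1)) = Mul(Pow(Add(-143, v), -1), Add(v, Mul(4, Pow(v, 2)))))
Add(Add(129534, Function('E')(26)), -66484) = Add(Add(129534, Mul(26, Pow(Add(-143, 26), -1), Add(1, Mul(4, 26)))), -66484) = Add(Add(129534, Mul(26, Pow(-117, -1), Add(1, 104))), -66484) = Add(Add(129534, Mul(26, Rational(-1, 117), 105)), -66484) = Add(Add(129534, Rational(-70, 3)), -66484) = Add(Rational(388532, 3), -66484) = Rational(189080, 3)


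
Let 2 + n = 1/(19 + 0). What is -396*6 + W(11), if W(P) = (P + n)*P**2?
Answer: -24332/19 ≈ -1280.6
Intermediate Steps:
n = -37/19 (n = -2 + 1/(19 + 0) = -2 + 1/19 = -37/19 ≈ -1.9474)
W(P) = P**2*(-37/19 + P) (W(P) = (P - 37/19)*P**2 = (-37/19 + P)*P**2 = P**2*(-37/19 + P))
-396*6 + W(11) = -396*6 + 11**2*(-37/19 + 11) = -2376 + 121*(172/19) = -2376 + 20812/19 = -24332/19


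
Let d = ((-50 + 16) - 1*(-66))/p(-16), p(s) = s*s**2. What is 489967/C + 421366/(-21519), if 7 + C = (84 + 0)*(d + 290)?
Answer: 9035206286/16769218725 ≈ 0.53880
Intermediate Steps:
p(s) = s**3
d = -1/128 (d = ((-50 + 16) - 1*(-66))/((-16)**3) = (-34 + 66)/(-4096) = 32*(-1/4096) = -1/128 ≈ -0.0078125)
C = 779275/32 (C = -7 + (84 + 0)*(-1/128 + 290) = -7 + 84*(37119/128) = -7 + 779499/32 = 779275/32 ≈ 24352.)
489967/C + 421366/(-21519) = 489967/(779275/32) + 421366/(-21519) = 489967*(32/779275) + 421366*(-1/21519) = 15678944/779275 - 421366/21519 = 9035206286/16769218725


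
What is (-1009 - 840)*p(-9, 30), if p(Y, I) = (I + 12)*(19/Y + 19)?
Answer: -3934672/3 ≈ -1.3116e+6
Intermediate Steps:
p(Y, I) = (12 + I)*(19 + 19/Y)
(-1009 - 840)*p(-9, 30) = (-1009 - 840)*(19*(12 + 30 - 9*(12 + 30))/(-9)) = -35131*(-1)*(12 + 30 - 9*42)/9 = -35131*(-1)*(12 + 30 - 378)/9 = -35131*(-1)*(-336)/9 = -1849*2128/3 = -3934672/3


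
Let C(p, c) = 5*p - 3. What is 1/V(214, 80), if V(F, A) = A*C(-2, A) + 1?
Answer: -1/1039 ≈ -0.00096246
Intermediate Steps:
C(p, c) = -3 + 5*p
V(F, A) = 1 - 13*A (V(F, A) = A*(-3 + 5*(-2)) + 1 = A*(-3 - 10) + 1 = A*(-13) + 1 = -13*A + 1 = 1 - 13*A)
1/V(214, 80) = 1/(1 - 13*80) = 1/(1 - 1040) = 1/(-1039) = -1/1039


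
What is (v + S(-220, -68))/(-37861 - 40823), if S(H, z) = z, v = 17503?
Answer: -17435/78684 ≈ -0.22158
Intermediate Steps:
(v + S(-220, -68))/(-37861 - 40823) = (17503 - 68)/(-37861 - 40823) = 17435/(-78684) = 17435*(-1/78684) = -17435/78684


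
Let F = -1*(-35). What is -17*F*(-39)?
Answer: 23205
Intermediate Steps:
F = 35
-17*F*(-39) = -17*35*(-39) = -595*(-39) = 23205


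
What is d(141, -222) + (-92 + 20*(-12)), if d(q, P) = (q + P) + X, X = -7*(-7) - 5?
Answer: -369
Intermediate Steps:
X = 44 (X = 49 - 5 = 44)
d(q, P) = 44 + P + q (d(q, P) = (q + P) + 44 = (P + q) + 44 = 44 + P + q)
d(141, -222) + (-92 + 20*(-12)) = (44 - 222 + 141) + (-92 + 20*(-12)) = -37 + (-92 - 240) = -37 - 332 = -369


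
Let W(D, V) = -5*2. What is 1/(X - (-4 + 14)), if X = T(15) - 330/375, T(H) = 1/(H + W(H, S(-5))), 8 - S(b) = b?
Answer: -25/267 ≈ -0.093633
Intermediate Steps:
S(b) = 8 - b
W(D, V) = -10
T(H) = 1/(-10 + H) (T(H) = 1/(H - 10) = 1/(-10 + H))
X = -17/25 (X = 1/(-10 + 15) - 330/375 = 1/5 - 330*1/375 = 1/5 - 22/25 = -17/25 ≈ -0.68000)
1/(X - (-4 + 14)) = 1/(-17/25 - (-4 + 14)) = 1/(-17/25 - 1*10) = 1/(-17/25 - 10) = 1/(-267/25) = -25/267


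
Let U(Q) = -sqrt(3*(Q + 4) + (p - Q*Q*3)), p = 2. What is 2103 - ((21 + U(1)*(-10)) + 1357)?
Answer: 725 - 10*sqrt(14) ≈ 687.58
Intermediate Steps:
U(Q) = -sqrt(14 - 3*Q**2 + 3*Q) (U(Q) = -sqrt(3*(Q + 4) + (2 - Q*Q*3)) = -sqrt(3*(4 + Q) + (2 - Q**2*3)) = -sqrt((12 + 3*Q) + (2 - 3*Q**2)) = -sqrt(14 - 3*Q**2 + 3*Q))
2103 - ((21 + U(1)*(-10)) + 1357) = 2103 - ((21 - sqrt(14 - 3*1**2 + 3*1)*(-10)) + 1357) = 2103 - ((21 - sqrt(14 - 3*1 + 3)*(-10)) + 1357) = 2103 - ((21 - sqrt(14 - 3 + 3)*(-10)) + 1357) = 2103 - ((21 - sqrt(14)*(-10)) + 1357) = 2103 - ((21 + 10*sqrt(14)) + 1357) = 2103 - (1378 + 10*sqrt(14)) = 2103 + (-1378 - 10*sqrt(14)) = 725 - 10*sqrt(14)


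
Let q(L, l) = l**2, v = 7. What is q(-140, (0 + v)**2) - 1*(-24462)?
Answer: 26863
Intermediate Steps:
q(-140, (0 + v)**2) - 1*(-24462) = ((0 + 7)**2)**2 - 1*(-24462) = (7**2)**2 + 24462 = 49**2 + 24462 = 2401 + 24462 = 26863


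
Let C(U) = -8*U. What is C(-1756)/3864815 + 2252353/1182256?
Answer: 8721535991983/4569200722640 ≈ 1.9088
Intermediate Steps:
C(-1756)/3864815 + 2252353/1182256 = -8*(-1756)/3864815 + 2252353/1182256 = 14048*(1/3864815) + 2252353*(1/1182256) = 14048/3864815 + 2252353/1182256 = 8721535991983/4569200722640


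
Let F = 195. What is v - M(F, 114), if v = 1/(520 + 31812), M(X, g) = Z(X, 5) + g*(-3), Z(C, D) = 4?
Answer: 10928217/32332 ≈ 338.00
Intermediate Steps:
M(X, g) = 4 - 3*g (M(X, g) = 4 + g*(-3) = 4 - 3*g)
v = 1/32332 ≈ 3.0929e-5
v - M(F, 114) = 1/32332 - (4 - 3*114) = 1/32332 - (4 - 342) = 1/32332 - 1*(-338) = 1/32332 + 338 = 10928217/32332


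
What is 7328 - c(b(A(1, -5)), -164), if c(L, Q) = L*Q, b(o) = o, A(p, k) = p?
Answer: 7492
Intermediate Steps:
7328 - c(b(A(1, -5)), -164) = 7328 - (-164) = 7328 - 1*(-164) = 7328 + 164 = 7492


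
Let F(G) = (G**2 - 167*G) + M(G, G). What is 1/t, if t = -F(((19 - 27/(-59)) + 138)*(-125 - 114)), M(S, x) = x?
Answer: -3481/4951522212240 ≈ -7.0302e-10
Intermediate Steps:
F(G) = G**2 - 166*G (F(G) = (G**2 - 167*G) + G = G**2 - 166*G)
t = -4951522212240/3481 (t = -((19 - 27/(-59)) + 138)*(-125 - 114)*(-166 + ((19 - 27/(-59)) + 138)*(-125 - 114)) = -((19 - 27*(-1/59)) + 138)*(-239)*(-166 + ((19 - 27*(-1/59)) + 138)*(-239)) = -((19 + 27/59) + 138)*(-239)*(-166 + ((19 + 27/59) + 138)*(-239)) = -(1148/59 + 138)*(-239)*(-166 + (1148/59 + 138)*(-239)) = -(9290/59)*(-239)*(-166 + (9290/59)*(-239)) = -(-2220310)*(-166 - 2220310/59)/59 = -(-2220310)*(-2230104)/(59*59) = -1*4951522212240/3481 = -4951522212240/3481 ≈ -1.4224e+9)
1/t = 1/(-4951522212240/3481) = -3481/4951522212240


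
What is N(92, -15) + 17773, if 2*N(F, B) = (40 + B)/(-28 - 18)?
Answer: 1635091/92 ≈ 17773.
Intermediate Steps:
N(F, B) = -10/23 - B/92 (N(F, B) = ((40 + B)/(-28 - 18))/2 = ((40 + B)/(-46))/2 = ((40 + B)*(-1/46))/2 = (-20/23 - B/46)/2 = -10/23 - B/92)
N(92, -15) + 17773 = (-10/23 - 1/92*(-15)) + 17773 = (-10/23 + 15/92) + 17773 = -25/92 + 17773 = 1635091/92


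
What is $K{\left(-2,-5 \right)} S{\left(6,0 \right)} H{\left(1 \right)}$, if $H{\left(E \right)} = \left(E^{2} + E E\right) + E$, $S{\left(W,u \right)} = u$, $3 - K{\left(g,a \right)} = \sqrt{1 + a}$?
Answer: $0$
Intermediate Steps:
$K{\left(g,a \right)} = 3 - \sqrt{1 + a}$
$H{\left(E \right)} = E + 2 E^{2}$ ($H{\left(E \right)} = \left(E^{2} + E^{2}\right) + E = 2 E^{2} + E = E + 2 E^{2}$)
$K{\left(-2,-5 \right)} S{\left(6,0 \right)} H{\left(1 \right)} = \left(3 - \sqrt{1 - 5}\right) 0 \cdot 1 \left(1 + 2 \cdot 1\right) = \left(3 - \sqrt{-4}\right) 0 \cdot 1 \left(1 + 2\right) = \left(3 - 2 i\right) 0 \cdot 1 \cdot 3 = \left(3 - 2 i\right) 0 \cdot 3 = 0 \cdot 3 = 0$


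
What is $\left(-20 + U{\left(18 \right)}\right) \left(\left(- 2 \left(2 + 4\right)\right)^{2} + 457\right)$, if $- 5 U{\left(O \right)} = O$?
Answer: $- \frac{70918}{5} \approx -14184.0$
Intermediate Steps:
$U{\left(O \right)} = - \frac{O}{5}$
$\left(-20 + U{\left(18 \right)}\right) \left(\left(- 2 \left(2 + 4\right)\right)^{2} + 457\right) = \left(-20 - \frac{18}{5}\right) \left(\left(- 2 \left(2 + 4\right)\right)^{2} + 457\right) = \left(-20 - \frac{18}{5}\right) \left(\left(\left(-2\right) 6\right)^{2} + 457\right) = - \frac{118 \left(\left(-12\right)^{2} + 457\right)}{5} = - \frac{118 \left(144 + 457\right)}{5} = \left(- \frac{118}{5}\right) 601 = - \frac{70918}{5}$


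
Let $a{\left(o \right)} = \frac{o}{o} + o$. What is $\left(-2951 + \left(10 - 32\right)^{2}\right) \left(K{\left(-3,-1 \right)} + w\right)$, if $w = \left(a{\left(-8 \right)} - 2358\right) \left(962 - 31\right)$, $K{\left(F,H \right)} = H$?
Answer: $5431880072$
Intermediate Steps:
$a{\left(o \right)} = 1 + o$
$w = -2201815$ ($w = \left(\left(1 - 8\right) - 2358\right) \left(962 - 31\right) = \left(-7 - 2358\right) 931 = \left(-2365\right) 931 = -2201815$)
$\left(-2951 + \left(10 - 32\right)^{2}\right) \left(K{\left(-3,-1 \right)} + w\right) = \left(-2951 + \left(10 - 32\right)^{2}\right) \left(-1 - 2201815\right) = \left(-2951 + \left(-22\right)^{2}\right) \left(-2201816\right) = \left(-2951 + 484\right) \left(-2201816\right) = \left(-2467\right) \left(-2201816\right) = 5431880072$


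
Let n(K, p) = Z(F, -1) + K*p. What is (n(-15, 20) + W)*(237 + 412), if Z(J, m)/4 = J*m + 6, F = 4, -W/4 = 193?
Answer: -690536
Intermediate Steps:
W = -772 (W = -4*193 = -772)
Z(J, m) = 24 + 4*J*m (Z(J, m) = 4*(J*m + 6) = 4*(6 + J*m) = 24 + 4*J*m)
n(K, p) = 8 + K*p (n(K, p) = (24 + 4*4*(-1)) + K*p = (24 - 16) + K*p = 8 + K*p)
(n(-15, 20) + W)*(237 + 412) = ((8 - 15*20) - 772)*(237 + 412) = ((8 - 300) - 772)*649 = (-292 - 772)*649 = -1064*649 = -690536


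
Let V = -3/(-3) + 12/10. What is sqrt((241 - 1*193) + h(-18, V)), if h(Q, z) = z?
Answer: sqrt(1255)/5 ≈ 7.0852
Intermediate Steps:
V = 11/5 (V = -3*(-1/3) + 12*(1/10) = 1 + 6/5 = 11/5 ≈ 2.2000)
sqrt((241 - 1*193) + h(-18, V)) = sqrt((241 - 1*193) + 11/5) = sqrt((241 - 193) + 11/5) = sqrt(48 + 11/5) = sqrt(251/5) = sqrt(1255)/5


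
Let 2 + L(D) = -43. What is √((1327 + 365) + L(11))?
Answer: 3*√183 ≈ 40.583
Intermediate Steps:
L(D) = -45 (L(D) = -2 - 43 = -45)
√((1327 + 365) + L(11)) = √((1327 + 365) - 45) = √(1692 - 45) = √1647 = 3*√183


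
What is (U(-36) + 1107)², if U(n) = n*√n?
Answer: 1178793 - 478224*I ≈ 1.1788e+6 - 4.7822e+5*I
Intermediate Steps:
U(n) = n^(3/2)
(U(-36) + 1107)² = ((-36)^(3/2) + 1107)² = (-216*I + 1107)² = (1107 - 216*I)²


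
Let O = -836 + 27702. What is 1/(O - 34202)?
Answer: -1/7336 ≈ -0.00013631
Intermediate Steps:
O = 26866
1/(O - 34202) = 1/(26866 - 34202) = 1/(-7336) = -1/7336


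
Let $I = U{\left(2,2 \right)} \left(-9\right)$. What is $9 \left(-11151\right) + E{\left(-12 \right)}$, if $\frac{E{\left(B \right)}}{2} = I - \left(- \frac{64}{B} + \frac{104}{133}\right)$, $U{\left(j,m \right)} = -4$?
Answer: $- \frac{40019393}{399} \approx -1.003 \cdot 10^{5}$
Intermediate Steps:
$I = 36$ ($I = \left(-4\right) \left(-9\right) = 36$)
$E{\left(B \right)} = \frac{9368}{133} + \frac{128}{B}$ ($E{\left(B \right)} = 2 \left(36 - \left(- \frac{64}{B} + \frac{104}{133}\right)\right) = 2 \left(36 - \left(\frac{104}{133} - \frac{64}{B}\right)\right) = 2 \left(\frac{4684}{133} + \frac{64}{B}\right) = \frac{9368}{133} + \frac{128}{B}$)
$9 \left(-11151\right) + E{\left(-12 \right)} = 9 \left(-11151\right) + \left(\frac{9368}{133} + \frac{128}{-12}\right) = -100359 + \left(\frac{9368}{133} + 128 \left(- \frac{1}{12}\right)\right) = -100359 + \left(\frac{9368}{133} - \frac{32}{3}\right) = -100359 + \frac{23848}{399} = - \frac{40019393}{399}$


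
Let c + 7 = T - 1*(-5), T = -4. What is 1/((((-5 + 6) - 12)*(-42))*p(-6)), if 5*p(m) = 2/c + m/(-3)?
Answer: 1/154 ≈ 0.0064935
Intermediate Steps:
c = -6 (c = -7 + (-4 - 1*(-5)) = -7 + (-4 + 5) = -7 + 1 = -6)
p(m) = -1/15 - m/15 (p(m) = (2/(-6) + m/(-3))/5 = (2*(-1/6) + m*(-1/3))/5 = (-1/3 - m/3)/5 = -1/15 - m/15)
1/((((-5 + 6) - 12)*(-42))*p(-6)) = 1/((((-5 + 6) - 12)*(-42))*(-1/15 - 1/15*(-6))) = 1/(((1 - 12)*(-42))*(-1/15 + 2/5)) = 1/(-11*(-42)*(1/3)) = 1/(462*(1/3)) = 1/154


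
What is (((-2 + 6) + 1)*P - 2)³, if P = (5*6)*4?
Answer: 213847192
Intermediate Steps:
P = 120 (P = 30*4 = 120)
(((-2 + 6) + 1)*P - 2)³ = (((-2 + 6) + 1)*120 - 2)³ = ((4 + 1)*120 - 2)³ = (5*120 - 2)³ = (600 - 2)³ = 598³ = 213847192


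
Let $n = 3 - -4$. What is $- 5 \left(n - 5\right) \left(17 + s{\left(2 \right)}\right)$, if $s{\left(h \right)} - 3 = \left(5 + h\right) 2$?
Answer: $-340$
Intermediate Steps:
$s{\left(h \right)} = 13 + 2 h$ ($s{\left(h \right)} = 3 + \left(5 + h\right) 2 = 3 + \left(10 + 2 h\right) = 13 + 2 h$)
$n = 7$ ($n = 3 + 4 = 7$)
$- 5 \left(n - 5\right) \left(17 + s{\left(2 \right)}\right) = - 5 \left(7 - 5\right) \left(17 + \left(13 + 2 \cdot 2\right)\right) = \left(-5\right) 2 \left(17 + \left(13 + 4\right)\right) = - 10 \left(17 + 17\right) = \left(-10\right) 34 = -340$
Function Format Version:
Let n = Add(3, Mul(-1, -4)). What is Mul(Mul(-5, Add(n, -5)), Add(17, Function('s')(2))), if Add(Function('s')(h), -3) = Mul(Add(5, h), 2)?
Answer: -340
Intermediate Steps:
Function('s')(h) = Add(13, Mul(2, h)) (Function('s')(h) = Add(3, Mul(Add(5, h), 2)) = Add(3, Add(10, Mul(2, h))) = Add(13, Mul(2, h)))
n = 7 (n = Add(3, 4) = 7)
Mul(Mul(-5, Add(n, -5)), Add(17, Function('s')(2))) = Mul(Mul(-5, Add(7, -5)), Add(17, Add(13, Mul(2, 2)))) = Mul(Mul(-5, 2), Add(17, Add(13, 4))) = Mul(-10, Add(17, 17)) = Mul(-10, 34) = -340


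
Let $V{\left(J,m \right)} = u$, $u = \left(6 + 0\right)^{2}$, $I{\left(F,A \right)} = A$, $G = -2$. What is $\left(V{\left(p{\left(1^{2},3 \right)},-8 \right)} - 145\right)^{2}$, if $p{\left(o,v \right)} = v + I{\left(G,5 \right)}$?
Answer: $11881$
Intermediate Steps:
$p{\left(o,v \right)} = 5 + v$ ($p{\left(o,v \right)} = v + 5 = 5 + v$)
$u = 36$ ($u = 6^{2} = 36$)
$V{\left(J,m \right)} = 36$
$\left(V{\left(p{\left(1^{2},3 \right)},-8 \right)} - 145\right)^{2} = \left(36 - 145\right)^{2} = \left(-109\right)^{2} = 11881$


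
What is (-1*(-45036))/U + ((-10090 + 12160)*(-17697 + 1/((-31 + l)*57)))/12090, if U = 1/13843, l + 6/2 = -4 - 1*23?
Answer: 291189962636986/467077 ≈ 6.2343e+8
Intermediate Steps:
l = -30 (l = -3 + (-4 - 1*23) = -3 + (-4 - 23) = -3 - 27 = -30)
U = 1/13843 ≈ 7.2239e-5
(-1*(-45036))/U + ((-10090 + 12160)*(-17697 + 1/((-31 + l)*57)))/12090 = (-1*(-45036))/(1/13843) + ((-10090 + 12160)*(-17697 + 1/((-31 - 30)*57)))/12090 = 45036*13843 + (2070*(-17697 + 1/(-61*57)))*(1/12090) = 623433348 + (2070*(-17697 + 1/(-3477)))*(1/12090) = 623433348 + (2070*(-17697 - 1/3477))*(1/12090) = 623433348 + (2070*(-61532470/3477))*(1/12090) = 623433348 - 42457404300/1159*1/12090 = 623433348 - 1415246810/467077 = 291189962636986/467077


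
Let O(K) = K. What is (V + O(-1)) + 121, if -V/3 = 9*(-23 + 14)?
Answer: 363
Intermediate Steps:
V = 243 (V = -27*(-23 + 14) = -27*(-9) = -3*(-81) = 243)
(V + O(-1)) + 121 = (243 - 1) + 121 = 242 + 121 = 363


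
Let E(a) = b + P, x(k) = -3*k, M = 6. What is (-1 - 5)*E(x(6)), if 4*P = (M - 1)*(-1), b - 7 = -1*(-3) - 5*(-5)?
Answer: -405/2 ≈ -202.50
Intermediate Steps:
b = 35 (b = 7 + (-1*(-3) - 5*(-5)) = 7 + (3 + 25) = 7 + 28 = 35)
P = -5/4 (P = ((6 - 1)*(-1))/4 = (5*(-1))/4 = (¼)*(-5) = -5/4 ≈ -1.2500)
E(a) = 135/4 (E(a) = 35 - 5/4 = 135/4)
(-1 - 5)*E(x(6)) = (-1 - 5)*(135/4) = -6*135/4 = -405/2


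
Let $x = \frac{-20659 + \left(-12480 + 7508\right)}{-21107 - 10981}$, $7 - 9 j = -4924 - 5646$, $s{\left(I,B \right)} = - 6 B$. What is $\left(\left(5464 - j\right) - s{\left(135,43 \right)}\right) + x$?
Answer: $\frac{437767909}{96264} \approx 4547.6$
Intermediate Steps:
$j = \frac{10577}{9}$ ($j = \frac{7}{9} - \frac{-4924 - 5646}{9} = \frac{7}{9} - - \frac{10570}{9} = \frac{7}{9} + \frac{10570}{9} = \frac{10577}{9} \approx 1175.2$)
$x = \frac{25631}{32088}$ ($x = \frac{-20659 - 4972}{-32088} = \left(-25631\right) \left(- \frac{1}{32088}\right) = \frac{25631}{32088} \approx 0.79877$)
$\left(\left(5464 - j\right) - s{\left(135,43 \right)}\right) + x = \left(\left(5464 - \frac{10577}{9}\right) - \left(-6\right) 43\right) + \frac{25631}{32088} = \left(\left(5464 - \frac{10577}{9}\right) - -258\right) + \frac{25631}{32088} = \left(\frac{38599}{9} + 258\right) + \frac{25631}{32088} = \frac{40921}{9} + \frac{25631}{32088} = \frac{437767909}{96264}$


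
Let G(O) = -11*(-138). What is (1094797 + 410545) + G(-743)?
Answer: 1506860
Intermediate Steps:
G(O) = 1518
(1094797 + 410545) + G(-743) = (1094797 + 410545) + 1518 = 1505342 + 1518 = 1506860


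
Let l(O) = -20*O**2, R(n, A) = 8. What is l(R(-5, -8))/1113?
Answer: -1280/1113 ≈ -1.1500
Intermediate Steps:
l(R(-5, -8))/1113 = -20*8**2/1113 = -20*64*(1/1113) = -1280*1/1113 = -1280/1113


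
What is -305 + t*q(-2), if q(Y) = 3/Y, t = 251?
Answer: -1363/2 ≈ -681.50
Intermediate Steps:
-305 + t*q(-2) = -305 + 251*(3/(-2)) = -305 + 251*(3*(-½)) = -305 + 251*(-3/2) = -305 - 753/2 = -1363/2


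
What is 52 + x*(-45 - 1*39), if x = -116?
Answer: 9796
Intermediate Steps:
52 + x*(-45 - 1*39) = 52 - 116*(-45 - 1*39) = 52 - 116*(-45 - 39) = 52 - 116*(-84) = 52 + 9744 = 9796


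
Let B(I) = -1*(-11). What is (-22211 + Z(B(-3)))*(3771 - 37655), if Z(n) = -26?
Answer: 753478508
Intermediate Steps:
B(I) = 11
(-22211 + Z(B(-3)))*(3771 - 37655) = (-22211 - 26)*(3771 - 37655) = -22237*(-33884) = 753478508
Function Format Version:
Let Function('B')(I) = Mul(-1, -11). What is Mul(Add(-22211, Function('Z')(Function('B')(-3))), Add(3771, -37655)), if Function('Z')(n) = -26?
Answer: 753478508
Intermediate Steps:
Function('B')(I) = 11
Mul(Add(-22211, Function('Z')(Function('B')(-3))), Add(3771, -37655)) = Mul(Add(-22211, -26), Add(3771, -37655)) = Mul(-22237, -33884) = 753478508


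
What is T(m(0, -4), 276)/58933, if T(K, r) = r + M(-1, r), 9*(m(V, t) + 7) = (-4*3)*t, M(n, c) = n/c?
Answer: 76175/16265508 ≈ 0.0046832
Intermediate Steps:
m(V, t) = -7 - 4*t/3 (m(V, t) = -7 + ((-4*3)*t)/9 = -7 + (-12*t)/9 = -7 - 4*t/3)
T(K, r) = r - 1/r
T(m(0, -4), 276)/58933 = (276 - 1/276)/58933 = (276 - 1*1/276)*(1/58933) = (276 - 1/276)*(1/58933) = (76175/276)*(1/58933) = 76175/16265508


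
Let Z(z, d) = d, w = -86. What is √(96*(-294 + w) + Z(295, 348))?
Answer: 2*I*√9033 ≈ 190.08*I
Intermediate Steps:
√(96*(-294 + w) + Z(295, 348)) = √(96*(-294 - 86) + 348) = √(96*(-380) + 348) = √(-36480 + 348) = √(-36132) = 2*I*√9033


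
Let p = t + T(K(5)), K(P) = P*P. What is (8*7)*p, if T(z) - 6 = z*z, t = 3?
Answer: 35504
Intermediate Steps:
K(P) = P²
T(z) = 6 + z² (T(z) = 6 + z*z = 6 + z²)
p = 634 (p = 3 + (6 + (5²)²) = 3 + (6 + 25²) = 3 + (6 + 625) = 3 + 631 = 634)
(8*7)*p = (8*7)*634 = 56*634 = 35504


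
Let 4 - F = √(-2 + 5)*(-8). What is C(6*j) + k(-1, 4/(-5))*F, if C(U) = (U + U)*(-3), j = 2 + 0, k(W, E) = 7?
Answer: -44 + 56*√3 ≈ 52.995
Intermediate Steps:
j = 2
C(U) = -6*U (C(U) = (2*U)*(-3) = -6*U)
F = 4 + 8*√3 (F = 4 - √(-2 + 5)*(-8) = 4 - √3*(-8) = 4 - (-8)*√3 = 4 + 8*√3 ≈ 17.856)
C(6*j) + k(-1, 4/(-5))*F = -36*2 + 7*(4 + 8*√3) = -6*12 + (28 + 56*√3) = -72 + (28 + 56*√3) = -44 + 56*√3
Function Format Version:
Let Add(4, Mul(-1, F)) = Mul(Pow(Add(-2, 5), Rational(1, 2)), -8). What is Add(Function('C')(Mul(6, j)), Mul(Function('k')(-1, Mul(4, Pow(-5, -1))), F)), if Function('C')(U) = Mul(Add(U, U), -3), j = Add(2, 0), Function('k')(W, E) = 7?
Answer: Add(-44, Mul(56, Pow(3, Rational(1, 2)))) ≈ 52.995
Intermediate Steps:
j = 2
Function('C')(U) = Mul(-6, U) (Function('C')(U) = Mul(Mul(2, U), -3) = Mul(-6, U))
F = Add(4, Mul(8, Pow(3, Rational(1, 2)))) (F = Add(4, Mul(-1, Mul(Pow(Add(-2, 5), Rational(1, 2)), -8))) = Add(4, Mul(-1, Mul(Pow(3, Rational(1, 2)), -8))) = Add(4, Mul(-1, Mul(-8, Pow(3, Rational(1, 2))))) = Add(4, Mul(8, Pow(3, Rational(1, 2)))) ≈ 17.856)
Add(Function('C')(Mul(6, j)), Mul(Function('k')(-1, Mul(4, Pow(-5, -1))), F)) = Add(Mul(-6, Mul(6, 2)), Mul(7, Add(4, Mul(8, Pow(3, Rational(1, 2)))))) = Add(Mul(-6, 12), Add(28, Mul(56, Pow(3, Rational(1, 2))))) = Add(-72, Add(28, Mul(56, Pow(3, Rational(1, 2))))) = Add(-44, Mul(56, Pow(3, Rational(1, 2))))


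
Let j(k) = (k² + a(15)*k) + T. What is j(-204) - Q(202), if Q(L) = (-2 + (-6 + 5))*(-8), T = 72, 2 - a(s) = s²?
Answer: 87156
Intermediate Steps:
a(s) = 2 - s²
Q(L) = 24 (Q(L) = (-2 - 1)*(-8) = -3*(-8) = 24)
j(k) = 72 + k² - 223*k (j(k) = (k² + (2 - 1*15²)*k) + 72 = (k² + (2 - 1*225)*k) + 72 = (k² + (2 - 225)*k) + 72 = (k² - 223*k) + 72 = 72 + k² - 223*k)
j(-204) - Q(202) = (72 + (-204)² - 223*(-204)) - 1*24 = (72 + 41616 + 45492) - 24 = 87180 - 24 = 87156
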